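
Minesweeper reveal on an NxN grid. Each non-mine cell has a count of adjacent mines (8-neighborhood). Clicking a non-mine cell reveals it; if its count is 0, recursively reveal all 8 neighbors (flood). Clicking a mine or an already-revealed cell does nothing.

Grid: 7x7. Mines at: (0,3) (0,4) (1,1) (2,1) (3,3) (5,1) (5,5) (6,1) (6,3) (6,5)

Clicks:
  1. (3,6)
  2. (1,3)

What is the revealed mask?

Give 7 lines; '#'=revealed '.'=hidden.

Click 1 (3,6) count=0: revealed 14 new [(0,5) (0,6) (1,4) (1,5) (1,6) (2,4) (2,5) (2,6) (3,4) (3,5) (3,6) (4,4) (4,5) (4,6)] -> total=14
Click 2 (1,3) count=2: revealed 1 new [(1,3)] -> total=15

Answer: .....##
...####
....###
....###
....###
.......
.......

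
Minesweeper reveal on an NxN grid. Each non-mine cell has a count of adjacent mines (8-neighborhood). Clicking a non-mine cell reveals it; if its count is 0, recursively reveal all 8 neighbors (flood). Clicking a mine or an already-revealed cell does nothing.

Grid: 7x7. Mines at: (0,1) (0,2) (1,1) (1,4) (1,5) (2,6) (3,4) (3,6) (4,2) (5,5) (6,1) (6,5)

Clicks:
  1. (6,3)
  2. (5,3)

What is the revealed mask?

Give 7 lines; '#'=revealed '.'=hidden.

Click 1 (6,3) count=0: revealed 6 new [(5,2) (5,3) (5,4) (6,2) (6,3) (6,4)] -> total=6
Click 2 (5,3) count=1: revealed 0 new [(none)] -> total=6

Answer: .......
.......
.......
.......
.......
..###..
..###..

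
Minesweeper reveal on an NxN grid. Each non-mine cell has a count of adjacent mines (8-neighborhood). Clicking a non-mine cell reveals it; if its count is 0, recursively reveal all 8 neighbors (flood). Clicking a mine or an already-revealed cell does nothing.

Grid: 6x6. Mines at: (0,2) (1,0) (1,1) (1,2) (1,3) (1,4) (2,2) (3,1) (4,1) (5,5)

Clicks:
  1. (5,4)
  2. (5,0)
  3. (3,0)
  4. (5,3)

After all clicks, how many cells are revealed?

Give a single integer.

Answer: 16

Derivation:
Click 1 (5,4) count=1: revealed 1 new [(5,4)] -> total=1
Click 2 (5,0) count=1: revealed 1 new [(5,0)] -> total=2
Click 3 (3,0) count=2: revealed 1 new [(3,0)] -> total=3
Click 4 (5,3) count=0: revealed 13 new [(2,3) (2,4) (2,5) (3,2) (3,3) (3,4) (3,5) (4,2) (4,3) (4,4) (4,5) (5,2) (5,3)] -> total=16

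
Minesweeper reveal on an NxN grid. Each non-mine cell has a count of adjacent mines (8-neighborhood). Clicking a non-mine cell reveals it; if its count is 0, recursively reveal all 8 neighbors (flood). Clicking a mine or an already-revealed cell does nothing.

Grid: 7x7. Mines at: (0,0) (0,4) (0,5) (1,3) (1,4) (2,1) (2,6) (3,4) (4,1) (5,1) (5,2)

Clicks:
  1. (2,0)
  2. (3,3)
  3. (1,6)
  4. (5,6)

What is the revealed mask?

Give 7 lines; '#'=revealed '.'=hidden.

Answer: .......
......#
#......
...#.##
...####
...####
...####

Derivation:
Click 1 (2,0) count=1: revealed 1 new [(2,0)] -> total=1
Click 2 (3,3) count=1: revealed 1 new [(3,3)] -> total=2
Click 3 (1,6) count=2: revealed 1 new [(1,6)] -> total=3
Click 4 (5,6) count=0: revealed 14 new [(3,5) (3,6) (4,3) (4,4) (4,5) (4,6) (5,3) (5,4) (5,5) (5,6) (6,3) (6,4) (6,5) (6,6)] -> total=17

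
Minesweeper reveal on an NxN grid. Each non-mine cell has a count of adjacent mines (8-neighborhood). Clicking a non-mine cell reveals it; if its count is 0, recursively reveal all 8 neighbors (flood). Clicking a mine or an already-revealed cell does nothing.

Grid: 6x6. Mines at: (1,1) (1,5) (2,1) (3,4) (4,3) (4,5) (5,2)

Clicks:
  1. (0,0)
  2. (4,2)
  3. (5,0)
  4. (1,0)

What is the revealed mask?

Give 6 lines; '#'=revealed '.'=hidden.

Answer: #.....
#.....
......
##....
###...
##....

Derivation:
Click 1 (0,0) count=1: revealed 1 new [(0,0)] -> total=1
Click 2 (4,2) count=2: revealed 1 new [(4,2)] -> total=2
Click 3 (5,0) count=0: revealed 6 new [(3,0) (3,1) (4,0) (4,1) (5,0) (5,1)] -> total=8
Click 4 (1,0) count=2: revealed 1 new [(1,0)] -> total=9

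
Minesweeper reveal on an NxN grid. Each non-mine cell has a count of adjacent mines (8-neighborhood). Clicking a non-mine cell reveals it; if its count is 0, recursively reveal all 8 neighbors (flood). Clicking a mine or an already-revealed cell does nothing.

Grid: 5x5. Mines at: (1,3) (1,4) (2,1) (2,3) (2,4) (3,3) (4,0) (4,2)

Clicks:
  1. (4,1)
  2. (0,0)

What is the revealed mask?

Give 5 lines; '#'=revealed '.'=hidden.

Click 1 (4,1) count=2: revealed 1 new [(4,1)] -> total=1
Click 2 (0,0) count=0: revealed 6 new [(0,0) (0,1) (0,2) (1,0) (1,1) (1,2)] -> total=7

Answer: ###..
###..
.....
.....
.#...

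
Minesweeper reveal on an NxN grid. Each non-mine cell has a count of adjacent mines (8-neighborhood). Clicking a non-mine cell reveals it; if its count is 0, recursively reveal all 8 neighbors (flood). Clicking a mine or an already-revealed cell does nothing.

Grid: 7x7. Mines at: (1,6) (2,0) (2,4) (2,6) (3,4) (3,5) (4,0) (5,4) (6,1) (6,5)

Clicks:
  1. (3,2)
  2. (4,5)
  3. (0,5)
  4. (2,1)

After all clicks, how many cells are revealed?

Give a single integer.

Answer: 25

Derivation:
Click 1 (3,2) count=0: revealed 24 new [(0,0) (0,1) (0,2) (0,3) (0,4) (0,5) (1,0) (1,1) (1,2) (1,3) (1,4) (1,5) (2,1) (2,2) (2,3) (3,1) (3,2) (3,3) (4,1) (4,2) (4,3) (5,1) (5,2) (5,3)] -> total=24
Click 2 (4,5) count=3: revealed 1 new [(4,5)] -> total=25
Click 3 (0,5) count=1: revealed 0 new [(none)] -> total=25
Click 4 (2,1) count=1: revealed 0 new [(none)] -> total=25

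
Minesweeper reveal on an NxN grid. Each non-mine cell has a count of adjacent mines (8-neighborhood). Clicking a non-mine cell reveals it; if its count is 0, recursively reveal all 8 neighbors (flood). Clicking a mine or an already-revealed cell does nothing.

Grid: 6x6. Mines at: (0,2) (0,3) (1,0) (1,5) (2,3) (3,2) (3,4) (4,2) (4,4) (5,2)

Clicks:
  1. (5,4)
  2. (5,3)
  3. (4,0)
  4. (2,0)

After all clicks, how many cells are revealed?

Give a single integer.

Click 1 (5,4) count=1: revealed 1 new [(5,4)] -> total=1
Click 2 (5,3) count=3: revealed 1 new [(5,3)] -> total=2
Click 3 (4,0) count=0: revealed 8 new [(2,0) (2,1) (3,0) (3,1) (4,0) (4,1) (5,0) (5,1)] -> total=10
Click 4 (2,0) count=1: revealed 0 new [(none)] -> total=10

Answer: 10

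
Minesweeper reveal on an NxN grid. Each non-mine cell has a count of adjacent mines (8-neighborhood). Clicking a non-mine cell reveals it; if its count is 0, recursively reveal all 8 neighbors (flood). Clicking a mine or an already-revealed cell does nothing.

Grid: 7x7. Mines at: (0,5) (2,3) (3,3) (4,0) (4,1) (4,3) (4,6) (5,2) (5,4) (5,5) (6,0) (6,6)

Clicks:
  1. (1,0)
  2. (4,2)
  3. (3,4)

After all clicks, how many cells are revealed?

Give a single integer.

Answer: 18

Derivation:
Click 1 (1,0) count=0: revealed 16 new [(0,0) (0,1) (0,2) (0,3) (0,4) (1,0) (1,1) (1,2) (1,3) (1,4) (2,0) (2,1) (2,2) (3,0) (3,1) (3,2)] -> total=16
Click 2 (4,2) count=4: revealed 1 new [(4,2)] -> total=17
Click 3 (3,4) count=3: revealed 1 new [(3,4)] -> total=18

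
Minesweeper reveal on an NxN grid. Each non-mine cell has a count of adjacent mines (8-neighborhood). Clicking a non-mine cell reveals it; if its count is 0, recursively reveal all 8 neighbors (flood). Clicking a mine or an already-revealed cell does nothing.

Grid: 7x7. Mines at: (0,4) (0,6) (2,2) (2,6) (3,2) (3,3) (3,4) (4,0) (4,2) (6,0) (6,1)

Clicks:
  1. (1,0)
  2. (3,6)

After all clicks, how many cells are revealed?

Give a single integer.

Click 1 (1,0) count=0: revealed 12 new [(0,0) (0,1) (0,2) (0,3) (1,0) (1,1) (1,2) (1,3) (2,0) (2,1) (3,0) (3,1)] -> total=12
Click 2 (3,6) count=1: revealed 1 new [(3,6)] -> total=13

Answer: 13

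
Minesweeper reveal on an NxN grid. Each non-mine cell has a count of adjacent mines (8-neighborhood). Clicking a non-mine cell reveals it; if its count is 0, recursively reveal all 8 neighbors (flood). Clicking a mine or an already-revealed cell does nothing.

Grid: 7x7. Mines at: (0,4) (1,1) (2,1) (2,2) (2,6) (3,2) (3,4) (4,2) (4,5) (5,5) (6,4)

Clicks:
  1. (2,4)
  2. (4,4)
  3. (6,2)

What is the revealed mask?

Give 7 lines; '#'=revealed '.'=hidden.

Answer: .......
.......
....#..
##.....
##..#..
####...
####...

Derivation:
Click 1 (2,4) count=1: revealed 1 new [(2,4)] -> total=1
Click 2 (4,4) count=3: revealed 1 new [(4,4)] -> total=2
Click 3 (6,2) count=0: revealed 12 new [(3,0) (3,1) (4,0) (4,1) (5,0) (5,1) (5,2) (5,3) (6,0) (6,1) (6,2) (6,3)] -> total=14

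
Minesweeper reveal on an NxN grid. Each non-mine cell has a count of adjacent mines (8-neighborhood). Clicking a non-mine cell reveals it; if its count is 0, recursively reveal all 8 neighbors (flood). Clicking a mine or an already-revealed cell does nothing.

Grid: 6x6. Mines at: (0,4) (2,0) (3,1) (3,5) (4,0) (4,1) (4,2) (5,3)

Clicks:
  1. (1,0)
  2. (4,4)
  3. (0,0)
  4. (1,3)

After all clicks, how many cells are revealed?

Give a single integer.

Click 1 (1,0) count=1: revealed 1 new [(1,0)] -> total=1
Click 2 (4,4) count=2: revealed 1 new [(4,4)] -> total=2
Click 3 (0,0) count=0: revealed 15 new [(0,0) (0,1) (0,2) (0,3) (1,1) (1,2) (1,3) (1,4) (2,1) (2,2) (2,3) (2,4) (3,2) (3,3) (3,4)] -> total=17
Click 4 (1,3) count=1: revealed 0 new [(none)] -> total=17

Answer: 17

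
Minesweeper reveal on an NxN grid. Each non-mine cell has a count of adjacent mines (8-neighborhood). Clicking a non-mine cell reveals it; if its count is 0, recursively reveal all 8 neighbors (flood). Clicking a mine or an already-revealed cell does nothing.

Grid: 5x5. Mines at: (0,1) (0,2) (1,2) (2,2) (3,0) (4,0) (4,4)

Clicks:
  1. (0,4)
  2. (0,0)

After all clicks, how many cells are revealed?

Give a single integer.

Answer: 9

Derivation:
Click 1 (0,4) count=0: revealed 8 new [(0,3) (0,4) (1,3) (1,4) (2,3) (2,4) (3,3) (3,4)] -> total=8
Click 2 (0,0) count=1: revealed 1 new [(0,0)] -> total=9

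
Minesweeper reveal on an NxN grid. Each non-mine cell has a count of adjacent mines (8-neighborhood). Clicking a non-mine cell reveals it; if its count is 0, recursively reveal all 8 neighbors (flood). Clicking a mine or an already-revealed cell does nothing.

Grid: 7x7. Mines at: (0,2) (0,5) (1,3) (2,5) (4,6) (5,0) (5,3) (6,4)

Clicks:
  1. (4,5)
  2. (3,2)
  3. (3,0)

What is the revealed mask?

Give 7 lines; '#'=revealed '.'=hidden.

Answer: ##.....
###....
#####..
#####..
######.
.......
.......

Derivation:
Click 1 (4,5) count=1: revealed 1 new [(4,5)] -> total=1
Click 2 (3,2) count=0: revealed 20 new [(0,0) (0,1) (1,0) (1,1) (1,2) (2,0) (2,1) (2,2) (2,3) (2,4) (3,0) (3,1) (3,2) (3,3) (3,4) (4,0) (4,1) (4,2) (4,3) (4,4)] -> total=21
Click 3 (3,0) count=0: revealed 0 new [(none)] -> total=21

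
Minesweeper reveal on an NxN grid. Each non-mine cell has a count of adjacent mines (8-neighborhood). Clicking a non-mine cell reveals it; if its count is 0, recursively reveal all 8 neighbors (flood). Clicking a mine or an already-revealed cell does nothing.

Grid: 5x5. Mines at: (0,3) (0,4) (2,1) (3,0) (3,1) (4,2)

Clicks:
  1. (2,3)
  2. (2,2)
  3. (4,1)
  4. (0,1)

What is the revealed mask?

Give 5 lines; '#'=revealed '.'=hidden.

Answer: ###..
#####
..###
..###
.#.##

Derivation:
Click 1 (2,3) count=0: revealed 11 new [(1,2) (1,3) (1,4) (2,2) (2,3) (2,4) (3,2) (3,3) (3,4) (4,3) (4,4)] -> total=11
Click 2 (2,2) count=2: revealed 0 new [(none)] -> total=11
Click 3 (4,1) count=3: revealed 1 new [(4,1)] -> total=12
Click 4 (0,1) count=0: revealed 5 new [(0,0) (0,1) (0,2) (1,0) (1,1)] -> total=17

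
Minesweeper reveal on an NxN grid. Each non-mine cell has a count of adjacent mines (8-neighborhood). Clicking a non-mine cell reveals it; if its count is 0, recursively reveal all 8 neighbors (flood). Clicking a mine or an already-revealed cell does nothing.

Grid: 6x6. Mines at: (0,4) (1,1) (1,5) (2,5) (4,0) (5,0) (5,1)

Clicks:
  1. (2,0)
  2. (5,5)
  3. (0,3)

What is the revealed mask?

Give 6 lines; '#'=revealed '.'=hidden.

Answer: ...#..
..###.
#####.
.#####
.#####
..####

Derivation:
Click 1 (2,0) count=1: revealed 1 new [(2,0)] -> total=1
Click 2 (5,5) count=0: revealed 21 new [(1,2) (1,3) (1,4) (2,1) (2,2) (2,3) (2,4) (3,1) (3,2) (3,3) (3,4) (3,5) (4,1) (4,2) (4,3) (4,4) (4,5) (5,2) (5,3) (5,4) (5,5)] -> total=22
Click 3 (0,3) count=1: revealed 1 new [(0,3)] -> total=23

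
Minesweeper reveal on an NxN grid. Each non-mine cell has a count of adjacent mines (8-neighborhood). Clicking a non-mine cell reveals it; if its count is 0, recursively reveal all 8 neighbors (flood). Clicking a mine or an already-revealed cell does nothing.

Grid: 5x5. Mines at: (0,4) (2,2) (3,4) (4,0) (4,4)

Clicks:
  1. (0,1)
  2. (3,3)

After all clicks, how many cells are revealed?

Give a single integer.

Answer: 13

Derivation:
Click 1 (0,1) count=0: revealed 12 new [(0,0) (0,1) (0,2) (0,3) (1,0) (1,1) (1,2) (1,3) (2,0) (2,1) (3,0) (3,1)] -> total=12
Click 2 (3,3) count=3: revealed 1 new [(3,3)] -> total=13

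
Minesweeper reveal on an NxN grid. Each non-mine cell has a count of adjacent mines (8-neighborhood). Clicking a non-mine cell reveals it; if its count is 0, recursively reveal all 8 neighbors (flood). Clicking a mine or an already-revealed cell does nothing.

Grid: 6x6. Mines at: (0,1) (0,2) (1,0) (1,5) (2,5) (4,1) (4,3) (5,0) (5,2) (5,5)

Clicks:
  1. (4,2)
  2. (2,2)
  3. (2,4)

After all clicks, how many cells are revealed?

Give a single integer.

Answer: 13

Derivation:
Click 1 (4,2) count=3: revealed 1 new [(4,2)] -> total=1
Click 2 (2,2) count=0: revealed 12 new [(1,1) (1,2) (1,3) (1,4) (2,1) (2,2) (2,3) (2,4) (3,1) (3,2) (3,3) (3,4)] -> total=13
Click 3 (2,4) count=2: revealed 0 new [(none)] -> total=13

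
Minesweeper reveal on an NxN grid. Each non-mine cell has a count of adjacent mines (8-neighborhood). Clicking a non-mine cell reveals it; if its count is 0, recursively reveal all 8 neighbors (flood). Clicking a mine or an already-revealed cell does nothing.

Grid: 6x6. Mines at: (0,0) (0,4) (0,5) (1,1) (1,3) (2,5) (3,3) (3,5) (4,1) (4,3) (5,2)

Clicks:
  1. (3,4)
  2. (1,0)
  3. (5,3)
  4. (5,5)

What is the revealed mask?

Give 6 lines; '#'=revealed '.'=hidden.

Click 1 (3,4) count=4: revealed 1 new [(3,4)] -> total=1
Click 2 (1,0) count=2: revealed 1 new [(1,0)] -> total=2
Click 3 (5,3) count=2: revealed 1 new [(5,3)] -> total=3
Click 4 (5,5) count=0: revealed 4 new [(4,4) (4,5) (5,4) (5,5)] -> total=7

Answer: ......
#.....
......
....#.
....##
...###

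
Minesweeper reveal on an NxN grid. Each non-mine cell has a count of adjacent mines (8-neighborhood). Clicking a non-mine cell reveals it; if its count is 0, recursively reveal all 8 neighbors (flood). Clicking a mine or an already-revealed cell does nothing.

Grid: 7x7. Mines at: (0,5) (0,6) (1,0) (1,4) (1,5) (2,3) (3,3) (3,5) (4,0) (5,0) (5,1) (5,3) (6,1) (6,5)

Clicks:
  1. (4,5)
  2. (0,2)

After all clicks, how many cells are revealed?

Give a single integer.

Answer: 7

Derivation:
Click 1 (4,5) count=1: revealed 1 new [(4,5)] -> total=1
Click 2 (0,2) count=0: revealed 6 new [(0,1) (0,2) (0,3) (1,1) (1,2) (1,3)] -> total=7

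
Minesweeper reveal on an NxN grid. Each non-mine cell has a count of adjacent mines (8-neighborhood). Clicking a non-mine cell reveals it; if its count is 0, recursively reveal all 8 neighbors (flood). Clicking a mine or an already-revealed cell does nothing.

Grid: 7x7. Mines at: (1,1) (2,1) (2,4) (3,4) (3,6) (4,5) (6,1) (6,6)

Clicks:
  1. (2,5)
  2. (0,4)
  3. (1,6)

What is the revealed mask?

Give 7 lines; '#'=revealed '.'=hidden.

Answer: ..#####
..#####
.....##
.......
.......
.......
.......

Derivation:
Click 1 (2,5) count=3: revealed 1 new [(2,5)] -> total=1
Click 2 (0,4) count=0: revealed 11 new [(0,2) (0,3) (0,4) (0,5) (0,6) (1,2) (1,3) (1,4) (1,5) (1,6) (2,6)] -> total=12
Click 3 (1,6) count=0: revealed 0 new [(none)] -> total=12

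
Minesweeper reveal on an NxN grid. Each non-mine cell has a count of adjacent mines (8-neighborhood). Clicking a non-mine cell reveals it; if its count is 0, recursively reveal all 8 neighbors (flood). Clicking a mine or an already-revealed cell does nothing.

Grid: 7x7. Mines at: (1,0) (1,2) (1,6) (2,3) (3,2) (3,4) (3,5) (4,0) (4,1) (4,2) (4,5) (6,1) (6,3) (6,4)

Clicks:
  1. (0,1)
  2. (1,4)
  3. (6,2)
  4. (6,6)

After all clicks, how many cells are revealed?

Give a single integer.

Click 1 (0,1) count=2: revealed 1 new [(0,1)] -> total=1
Click 2 (1,4) count=1: revealed 1 new [(1,4)] -> total=2
Click 3 (6,2) count=2: revealed 1 new [(6,2)] -> total=3
Click 4 (6,6) count=0: revealed 4 new [(5,5) (5,6) (6,5) (6,6)] -> total=7

Answer: 7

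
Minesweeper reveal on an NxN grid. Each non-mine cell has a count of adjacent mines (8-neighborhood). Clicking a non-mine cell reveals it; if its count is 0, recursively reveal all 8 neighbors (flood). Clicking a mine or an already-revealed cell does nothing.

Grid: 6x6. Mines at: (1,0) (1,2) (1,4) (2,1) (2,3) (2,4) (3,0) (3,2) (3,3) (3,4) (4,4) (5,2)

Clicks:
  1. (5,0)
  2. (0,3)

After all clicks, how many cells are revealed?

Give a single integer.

Answer: 5

Derivation:
Click 1 (5,0) count=0: revealed 4 new [(4,0) (4,1) (5,0) (5,1)] -> total=4
Click 2 (0,3) count=2: revealed 1 new [(0,3)] -> total=5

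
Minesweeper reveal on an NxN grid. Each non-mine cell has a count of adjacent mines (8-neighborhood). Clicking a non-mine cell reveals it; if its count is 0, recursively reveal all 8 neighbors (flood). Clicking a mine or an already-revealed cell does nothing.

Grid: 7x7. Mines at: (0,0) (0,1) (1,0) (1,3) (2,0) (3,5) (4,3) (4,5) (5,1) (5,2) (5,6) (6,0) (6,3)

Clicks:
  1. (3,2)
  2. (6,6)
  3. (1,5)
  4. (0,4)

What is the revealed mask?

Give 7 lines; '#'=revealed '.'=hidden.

Answer: ....###
....###
....###
..#....
.......
.......
......#

Derivation:
Click 1 (3,2) count=1: revealed 1 new [(3,2)] -> total=1
Click 2 (6,6) count=1: revealed 1 new [(6,6)] -> total=2
Click 3 (1,5) count=0: revealed 9 new [(0,4) (0,5) (0,6) (1,4) (1,5) (1,6) (2,4) (2,5) (2,6)] -> total=11
Click 4 (0,4) count=1: revealed 0 new [(none)] -> total=11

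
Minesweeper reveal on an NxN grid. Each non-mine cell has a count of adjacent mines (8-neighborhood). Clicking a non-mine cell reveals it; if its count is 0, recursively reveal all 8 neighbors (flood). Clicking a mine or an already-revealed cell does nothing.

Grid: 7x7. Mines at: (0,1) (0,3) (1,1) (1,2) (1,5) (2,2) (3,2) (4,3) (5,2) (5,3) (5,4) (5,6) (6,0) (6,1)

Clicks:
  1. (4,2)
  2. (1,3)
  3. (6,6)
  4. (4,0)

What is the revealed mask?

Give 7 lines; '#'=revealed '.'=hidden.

Click 1 (4,2) count=4: revealed 1 new [(4,2)] -> total=1
Click 2 (1,3) count=3: revealed 1 new [(1,3)] -> total=2
Click 3 (6,6) count=1: revealed 1 new [(6,6)] -> total=3
Click 4 (4,0) count=0: revealed 8 new [(2,0) (2,1) (3,0) (3,1) (4,0) (4,1) (5,0) (5,1)] -> total=11

Answer: .......
...#...
##.....
##.....
###....
##.....
......#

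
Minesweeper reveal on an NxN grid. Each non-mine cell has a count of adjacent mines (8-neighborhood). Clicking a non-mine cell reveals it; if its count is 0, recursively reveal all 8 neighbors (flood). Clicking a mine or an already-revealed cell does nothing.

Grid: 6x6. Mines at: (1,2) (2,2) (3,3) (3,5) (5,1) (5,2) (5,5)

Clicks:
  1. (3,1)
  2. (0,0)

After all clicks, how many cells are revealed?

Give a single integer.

Answer: 10

Derivation:
Click 1 (3,1) count=1: revealed 1 new [(3,1)] -> total=1
Click 2 (0,0) count=0: revealed 9 new [(0,0) (0,1) (1,0) (1,1) (2,0) (2,1) (3,0) (4,0) (4,1)] -> total=10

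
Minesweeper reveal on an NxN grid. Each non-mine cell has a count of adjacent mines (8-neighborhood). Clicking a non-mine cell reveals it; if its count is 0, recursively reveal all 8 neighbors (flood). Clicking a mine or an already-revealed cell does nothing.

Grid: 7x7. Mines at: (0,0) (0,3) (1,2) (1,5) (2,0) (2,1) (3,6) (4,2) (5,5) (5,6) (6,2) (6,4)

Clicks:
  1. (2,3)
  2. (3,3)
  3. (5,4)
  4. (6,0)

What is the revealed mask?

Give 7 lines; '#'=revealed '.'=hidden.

Answer: .......
.......
...#...
##.#...
##.....
##..#..
##.....

Derivation:
Click 1 (2,3) count=1: revealed 1 new [(2,3)] -> total=1
Click 2 (3,3) count=1: revealed 1 new [(3,3)] -> total=2
Click 3 (5,4) count=2: revealed 1 new [(5,4)] -> total=3
Click 4 (6,0) count=0: revealed 8 new [(3,0) (3,1) (4,0) (4,1) (5,0) (5,1) (6,0) (6,1)] -> total=11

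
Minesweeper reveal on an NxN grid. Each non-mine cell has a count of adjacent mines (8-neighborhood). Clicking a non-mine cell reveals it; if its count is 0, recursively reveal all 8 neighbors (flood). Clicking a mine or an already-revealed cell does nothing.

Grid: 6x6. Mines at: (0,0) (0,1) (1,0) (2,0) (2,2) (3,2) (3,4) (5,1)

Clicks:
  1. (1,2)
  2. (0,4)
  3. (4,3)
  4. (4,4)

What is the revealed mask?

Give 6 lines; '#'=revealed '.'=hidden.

Answer: ..####
..####
...###
......
...##.
......

Derivation:
Click 1 (1,2) count=2: revealed 1 new [(1,2)] -> total=1
Click 2 (0,4) count=0: revealed 10 new [(0,2) (0,3) (0,4) (0,5) (1,3) (1,4) (1,5) (2,3) (2,4) (2,5)] -> total=11
Click 3 (4,3) count=2: revealed 1 new [(4,3)] -> total=12
Click 4 (4,4) count=1: revealed 1 new [(4,4)] -> total=13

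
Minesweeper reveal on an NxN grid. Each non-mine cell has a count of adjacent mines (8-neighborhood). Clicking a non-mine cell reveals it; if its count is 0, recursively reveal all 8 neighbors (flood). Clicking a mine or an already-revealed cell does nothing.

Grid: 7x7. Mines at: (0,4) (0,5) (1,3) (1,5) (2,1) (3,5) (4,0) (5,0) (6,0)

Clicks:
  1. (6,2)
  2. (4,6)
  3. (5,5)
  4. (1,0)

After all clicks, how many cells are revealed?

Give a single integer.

Answer: 26

Derivation:
Click 1 (6,2) count=0: revealed 25 new [(2,2) (2,3) (2,4) (3,1) (3,2) (3,3) (3,4) (4,1) (4,2) (4,3) (4,4) (4,5) (4,6) (5,1) (5,2) (5,3) (5,4) (5,5) (5,6) (6,1) (6,2) (6,3) (6,4) (6,5) (6,6)] -> total=25
Click 2 (4,6) count=1: revealed 0 new [(none)] -> total=25
Click 3 (5,5) count=0: revealed 0 new [(none)] -> total=25
Click 4 (1,0) count=1: revealed 1 new [(1,0)] -> total=26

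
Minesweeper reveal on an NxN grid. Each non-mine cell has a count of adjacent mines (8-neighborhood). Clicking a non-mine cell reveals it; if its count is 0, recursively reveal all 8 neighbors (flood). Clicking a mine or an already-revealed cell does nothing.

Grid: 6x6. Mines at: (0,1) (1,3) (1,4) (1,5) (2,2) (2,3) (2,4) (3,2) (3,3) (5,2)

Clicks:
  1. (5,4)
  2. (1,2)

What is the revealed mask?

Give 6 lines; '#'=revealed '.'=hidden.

Answer: ......
..#...
......
....##
...###
...###

Derivation:
Click 1 (5,4) count=0: revealed 8 new [(3,4) (3,5) (4,3) (4,4) (4,5) (5,3) (5,4) (5,5)] -> total=8
Click 2 (1,2) count=4: revealed 1 new [(1,2)] -> total=9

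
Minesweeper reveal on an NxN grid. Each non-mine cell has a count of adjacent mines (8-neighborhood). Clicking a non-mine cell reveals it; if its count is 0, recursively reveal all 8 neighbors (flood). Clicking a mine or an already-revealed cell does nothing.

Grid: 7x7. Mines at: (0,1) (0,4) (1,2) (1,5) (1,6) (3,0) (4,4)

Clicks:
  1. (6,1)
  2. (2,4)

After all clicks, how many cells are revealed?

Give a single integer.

Answer: 31

Derivation:
Click 1 (6,1) count=0: revealed 30 new [(2,1) (2,2) (2,3) (2,5) (2,6) (3,1) (3,2) (3,3) (3,5) (3,6) (4,0) (4,1) (4,2) (4,3) (4,5) (4,6) (5,0) (5,1) (5,2) (5,3) (5,4) (5,5) (5,6) (6,0) (6,1) (6,2) (6,3) (6,4) (6,5) (6,6)] -> total=30
Click 2 (2,4) count=1: revealed 1 new [(2,4)] -> total=31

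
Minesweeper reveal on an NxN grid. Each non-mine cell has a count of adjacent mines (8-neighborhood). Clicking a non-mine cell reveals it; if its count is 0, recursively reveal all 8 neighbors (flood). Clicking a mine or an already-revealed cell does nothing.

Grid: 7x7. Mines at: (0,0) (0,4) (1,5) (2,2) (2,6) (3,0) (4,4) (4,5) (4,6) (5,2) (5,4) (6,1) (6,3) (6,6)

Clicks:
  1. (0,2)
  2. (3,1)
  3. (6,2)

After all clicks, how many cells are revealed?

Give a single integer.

Answer: 8

Derivation:
Click 1 (0,2) count=0: revealed 6 new [(0,1) (0,2) (0,3) (1,1) (1,2) (1,3)] -> total=6
Click 2 (3,1) count=2: revealed 1 new [(3,1)] -> total=7
Click 3 (6,2) count=3: revealed 1 new [(6,2)] -> total=8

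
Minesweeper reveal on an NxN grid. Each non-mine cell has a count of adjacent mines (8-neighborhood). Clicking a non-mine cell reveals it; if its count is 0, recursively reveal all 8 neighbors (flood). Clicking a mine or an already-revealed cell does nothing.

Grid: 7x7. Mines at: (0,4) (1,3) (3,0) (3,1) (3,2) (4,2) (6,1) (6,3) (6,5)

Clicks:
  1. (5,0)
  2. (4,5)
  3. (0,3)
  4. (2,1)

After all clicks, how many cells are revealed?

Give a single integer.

Click 1 (5,0) count=1: revealed 1 new [(5,0)] -> total=1
Click 2 (4,5) count=0: revealed 21 new [(0,5) (0,6) (1,4) (1,5) (1,6) (2,3) (2,4) (2,5) (2,6) (3,3) (3,4) (3,5) (3,6) (4,3) (4,4) (4,5) (4,6) (5,3) (5,4) (5,5) (5,6)] -> total=22
Click 3 (0,3) count=2: revealed 1 new [(0,3)] -> total=23
Click 4 (2,1) count=3: revealed 1 new [(2,1)] -> total=24

Answer: 24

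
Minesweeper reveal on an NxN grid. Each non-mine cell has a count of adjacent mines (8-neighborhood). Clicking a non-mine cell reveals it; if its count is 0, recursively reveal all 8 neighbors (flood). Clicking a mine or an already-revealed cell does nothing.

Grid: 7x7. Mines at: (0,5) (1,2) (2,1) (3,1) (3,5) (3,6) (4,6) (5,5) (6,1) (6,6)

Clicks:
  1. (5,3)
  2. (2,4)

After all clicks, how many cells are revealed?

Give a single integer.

Answer: 15

Derivation:
Click 1 (5,3) count=0: revealed 15 new [(2,2) (2,3) (2,4) (3,2) (3,3) (3,4) (4,2) (4,3) (4,4) (5,2) (5,3) (5,4) (6,2) (6,3) (6,4)] -> total=15
Click 2 (2,4) count=1: revealed 0 new [(none)] -> total=15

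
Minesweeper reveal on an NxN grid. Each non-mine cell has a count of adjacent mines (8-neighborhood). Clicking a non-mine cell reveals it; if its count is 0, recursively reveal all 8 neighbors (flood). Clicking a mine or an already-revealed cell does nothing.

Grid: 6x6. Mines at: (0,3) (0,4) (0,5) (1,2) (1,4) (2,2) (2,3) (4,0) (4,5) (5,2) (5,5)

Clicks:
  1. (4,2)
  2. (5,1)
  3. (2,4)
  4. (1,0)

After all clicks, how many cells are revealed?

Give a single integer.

Click 1 (4,2) count=1: revealed 1 new [(4,2)] -> total=1
Click 2 (5,1) count=2: revealed 1 new [(5,1)] -> total=2
Click 3 (2,4) count=2: revealed 1 new [(2,4)] -> total=3
Click 4 (1,0) count=0: revealed 8 new [(0,0) (0,1) (1,0) (1,1) (2,0) (2,1) (3,0) (3,1)] -> total=11

Answer: 11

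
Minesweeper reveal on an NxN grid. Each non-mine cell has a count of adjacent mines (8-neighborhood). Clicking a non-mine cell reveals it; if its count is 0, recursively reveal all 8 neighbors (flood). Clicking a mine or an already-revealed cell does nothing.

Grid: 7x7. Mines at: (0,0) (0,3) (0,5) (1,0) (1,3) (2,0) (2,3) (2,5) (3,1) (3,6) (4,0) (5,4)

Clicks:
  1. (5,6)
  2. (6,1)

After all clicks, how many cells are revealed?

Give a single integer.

Click 1 (5,6) count=0: revealed 6 new [(4,5) (4,6) (5,5) (5,6) (6,5) (6,6)] -> total=6
Click 2 (6,1) count=0: revealed 11 new [(4,1) (4,2) (4,3) (5,0) (5,1) (5,2) (5,3) (6,0) (6,1) (6,2) (6,3)] -> total=17

Answer: 17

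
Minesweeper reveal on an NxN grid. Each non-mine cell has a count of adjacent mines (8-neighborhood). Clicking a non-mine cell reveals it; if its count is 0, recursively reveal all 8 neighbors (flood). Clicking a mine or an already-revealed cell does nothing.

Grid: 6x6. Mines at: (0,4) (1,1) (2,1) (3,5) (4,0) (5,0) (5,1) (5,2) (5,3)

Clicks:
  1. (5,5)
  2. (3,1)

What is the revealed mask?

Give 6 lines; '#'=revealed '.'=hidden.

Answer: ......
......
......
.#....
....##
....##

Derivation:
Click 1 (5,5) count=0: revealed 4 new [(4,4) (4,5) (5,4) (5,5)] -> total=4
Click 2 (3,1) count=2: revealed 1 new [(3,1)] -> total=5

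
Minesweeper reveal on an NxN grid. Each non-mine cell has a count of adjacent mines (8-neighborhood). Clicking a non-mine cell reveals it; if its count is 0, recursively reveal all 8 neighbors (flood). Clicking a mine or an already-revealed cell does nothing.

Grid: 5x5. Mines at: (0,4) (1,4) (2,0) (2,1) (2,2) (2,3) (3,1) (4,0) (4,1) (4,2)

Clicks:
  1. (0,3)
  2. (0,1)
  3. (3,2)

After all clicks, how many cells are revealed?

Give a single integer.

Click 1 (0,3) count=2: revealed 1 new [(0,3)] -> total=1
Click 2 (0,1) count=0: revealed 7 new [(0,0) (0,1) (0,2) (1,0) (1,1) (1,2) (1,3)] -> total=8
Click 3 (3,2) count=6: revealed 1 new [(3,2)] -> total=9

Answer: 9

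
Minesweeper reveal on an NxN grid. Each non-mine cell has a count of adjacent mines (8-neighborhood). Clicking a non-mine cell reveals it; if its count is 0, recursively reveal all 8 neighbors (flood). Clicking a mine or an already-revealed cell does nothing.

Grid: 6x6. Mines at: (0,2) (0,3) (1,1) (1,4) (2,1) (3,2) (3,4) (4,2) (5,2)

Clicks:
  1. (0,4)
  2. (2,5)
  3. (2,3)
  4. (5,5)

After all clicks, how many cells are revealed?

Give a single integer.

Click 1 (0,4) count=2: revealed 1 new [(0,4)] -> total=1
Click 2 (2,5) count=2: revealed 1 new [(2,5)] -> total=2
Click 3 (2,3) count=3: revealed 1 new [(2,3)] -> total=3
Click 4 (5,5) count=0: revealed 6 new [(4,3) (4,4) (4,5) (5,3) (5,4) (5,5)] -> total=9

Answer: 9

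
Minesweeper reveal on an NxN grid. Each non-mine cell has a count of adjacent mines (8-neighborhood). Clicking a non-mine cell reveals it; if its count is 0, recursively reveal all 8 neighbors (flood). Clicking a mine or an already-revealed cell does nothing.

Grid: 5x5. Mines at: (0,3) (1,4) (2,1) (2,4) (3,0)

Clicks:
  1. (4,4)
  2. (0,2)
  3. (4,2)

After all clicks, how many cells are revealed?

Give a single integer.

Answer: 9

Derivation:
Click 1 (4,4) count=0: revealed 8 new [(3,1) (3,2) (3,3) (3,4) (4,1) (4,2) (4,3) (4,4)] -> total=8
Click 2 (0,2) count=1: revealed 1 new [(0,2)] -> total=9
Click 3 (4,2) count=0: revealed 0 new [(none)] -> total=9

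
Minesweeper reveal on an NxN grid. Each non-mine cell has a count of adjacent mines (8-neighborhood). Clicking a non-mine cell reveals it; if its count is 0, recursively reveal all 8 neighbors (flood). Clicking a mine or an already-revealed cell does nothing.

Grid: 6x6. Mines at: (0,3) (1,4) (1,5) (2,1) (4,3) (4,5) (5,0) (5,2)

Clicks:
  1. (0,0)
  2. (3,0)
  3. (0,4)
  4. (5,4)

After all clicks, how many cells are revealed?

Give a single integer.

Click 1 (0,0) count=0: revealed 6 new [(0,0) (0,1) (0,2) (1,0) (1,1) (1,2)] -> total=6
Click 2 (3,0) count=1: revealed 1 new [(3,0)] -> total=7
Click 3 (0,4) count=3: revealed 1 new [(0,4)] -> total=8
Click 4 (5,4) count=2: revealed 1 new [(5,4)] -> total=9

Answer: 9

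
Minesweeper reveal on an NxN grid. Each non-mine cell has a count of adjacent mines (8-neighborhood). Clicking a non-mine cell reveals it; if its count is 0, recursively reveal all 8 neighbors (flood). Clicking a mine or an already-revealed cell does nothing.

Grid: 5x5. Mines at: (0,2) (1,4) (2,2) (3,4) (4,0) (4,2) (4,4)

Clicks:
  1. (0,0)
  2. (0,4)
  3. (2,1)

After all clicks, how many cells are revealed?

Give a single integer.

Click 1 (0,0) count=0: revealed 8 new [(0,0) (0,1) (1,0) (1,1) (2,0) (2,1) (3,0) (3,1)] -> total=8
Click 2 (0,4) count=1: revealed 1 new [(0,4)] -> total=9
Click 3 (2,1) count=1: revealed 0 new [(none)] -> total=9

Answer: 9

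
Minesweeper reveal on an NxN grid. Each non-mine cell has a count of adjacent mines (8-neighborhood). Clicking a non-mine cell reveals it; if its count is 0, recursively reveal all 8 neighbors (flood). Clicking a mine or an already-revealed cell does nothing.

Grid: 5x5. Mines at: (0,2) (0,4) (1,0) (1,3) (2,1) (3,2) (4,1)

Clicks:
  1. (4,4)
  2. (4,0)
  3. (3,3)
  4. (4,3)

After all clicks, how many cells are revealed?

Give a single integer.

Click 1 (4,4) count=0: revealed 6 new [(2,3) (2,4) (3,3) (3,4) (4,3) (4,4)] -> total=6
Click 2 (4,0) count=1: revealed 1 new [(4,0)] -> total=7
Click 3 (3,3) count=1: revealed 0 new [(none)] -> total=7
Click 4 (4,3) count=1: revealed 0 new [(none)] -> total=7

Answer: 7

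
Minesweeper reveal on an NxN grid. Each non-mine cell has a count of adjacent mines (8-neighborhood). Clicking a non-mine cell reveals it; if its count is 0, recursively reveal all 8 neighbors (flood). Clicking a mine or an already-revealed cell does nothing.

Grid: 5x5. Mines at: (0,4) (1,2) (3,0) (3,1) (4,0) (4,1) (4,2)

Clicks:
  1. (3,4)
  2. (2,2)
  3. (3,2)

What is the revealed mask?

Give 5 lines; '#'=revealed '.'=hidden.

Answer: .....
...##
..###
..###
...##

Derivation:
Click 1 (3,4) count=0: revealed 8 new [(1,3) (1,4) (2,3) (2,4) (3,3) (3,4) (4,3) (4,4)] -> total=8
Click 2 (2,2) count=2: revealed 1 new [(2,2)] -> total=9
Click 3 (3,2) count=3: revealed 1 new [(3,2)] -> total=10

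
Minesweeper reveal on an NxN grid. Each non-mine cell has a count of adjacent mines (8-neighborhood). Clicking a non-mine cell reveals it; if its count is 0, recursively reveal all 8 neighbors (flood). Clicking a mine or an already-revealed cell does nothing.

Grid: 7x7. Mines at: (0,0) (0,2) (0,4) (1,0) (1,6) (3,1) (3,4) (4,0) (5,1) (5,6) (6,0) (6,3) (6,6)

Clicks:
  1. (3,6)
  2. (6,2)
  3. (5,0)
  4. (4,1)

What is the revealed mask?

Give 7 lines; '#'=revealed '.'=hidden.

Click 1 (3,6) count=0: revealed 6 new [(2,5) (2,6) (3,5) (3,6) (4,5) (4,6)] -> total=6
Click 2 (6,2) count=2: revealed 1 new [(6,2)] -> total=7
Click 3 (5,0) count=3: revealed 1 new [(5,0)] -> total=8
Click 4 (4,1) count=3: revealed 1 new [(4,1)] -> total=9

Answer: .......
.......
.....##
.....##
.#...##
#......
..#....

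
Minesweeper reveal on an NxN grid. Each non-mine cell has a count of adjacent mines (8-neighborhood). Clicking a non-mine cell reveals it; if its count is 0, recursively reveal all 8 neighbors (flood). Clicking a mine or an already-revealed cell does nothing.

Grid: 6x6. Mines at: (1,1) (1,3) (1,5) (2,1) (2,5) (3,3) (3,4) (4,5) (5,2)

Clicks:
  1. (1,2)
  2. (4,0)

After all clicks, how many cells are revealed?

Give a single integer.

Answer: 7

Derivation:
Click 1 (1,2) count=3: revealed 1 new [(1,2)] -> total=1
Click 2 (4,0) count=0: revealed 6 new [(3,0) (3,1) (4,0) (4,1) (5,0) (5,1)] -> total=7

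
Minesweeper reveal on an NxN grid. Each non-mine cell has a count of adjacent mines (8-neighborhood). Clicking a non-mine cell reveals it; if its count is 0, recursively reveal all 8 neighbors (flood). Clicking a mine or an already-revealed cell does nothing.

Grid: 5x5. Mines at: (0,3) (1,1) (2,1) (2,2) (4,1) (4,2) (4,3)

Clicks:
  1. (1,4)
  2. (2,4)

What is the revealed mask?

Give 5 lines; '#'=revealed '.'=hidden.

Click 1 (1,4) count=1: revealed 1 new [(1,4)] -> total=1
Click 2 (2,4) count=0: revealed 5 new [(1,3) (2,3) (2,4) (3,3) (3,4)] -> total=6

Answer: .....
...##
...##
...##
.....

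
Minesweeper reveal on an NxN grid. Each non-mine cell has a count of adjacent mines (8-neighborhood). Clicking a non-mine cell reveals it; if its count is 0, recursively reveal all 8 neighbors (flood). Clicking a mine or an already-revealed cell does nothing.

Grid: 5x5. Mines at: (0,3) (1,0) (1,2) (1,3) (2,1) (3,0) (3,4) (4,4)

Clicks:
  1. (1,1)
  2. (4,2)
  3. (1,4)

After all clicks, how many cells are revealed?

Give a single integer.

Answer: 8

Derivation:
Click 1 (1,1) count=3: revealed 1 new [(1,1)] -> total=1
Click 2 (4,2) count=0: revealed 6 new [(3,1) (3,2) (3,3) (4,1) (4,2) (4,3)] -> total=7
Click 3 (1,4) count=2: revealed 1 new [(1,4)] -> total=8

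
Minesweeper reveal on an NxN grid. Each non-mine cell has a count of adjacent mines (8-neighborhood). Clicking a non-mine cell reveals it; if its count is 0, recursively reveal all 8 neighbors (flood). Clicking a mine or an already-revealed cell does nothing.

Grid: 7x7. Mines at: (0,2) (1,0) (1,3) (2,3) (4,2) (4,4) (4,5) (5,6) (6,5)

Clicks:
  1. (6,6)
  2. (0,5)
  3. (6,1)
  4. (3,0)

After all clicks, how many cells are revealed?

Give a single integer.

Answer: 29

Derivation:
Click 1 (6,6) count=2: revealed 1 new [(6,6)] -> total=1
Click 2 (0,5) count=0: revealed 12 new [(0,4) (0,5) (0,6) (1,4) (1,5) (1,6) (2,4) (2,5) (2,6) (3,4) (3,5) (3,6)] -> total=13
Click 3 (6,1) count=0: revealed 16 new [(2,0) (2,1) (3,0) (3,1) (4,0) (4,1) (5,0) (5,1) (5,2) (5,3) (5,4) (6,0) (6,1) (6,2) (6,3) (6,4)] -> total=29
Click 4 (3,0) count=0: revealed 0 new [(none)] -> total=29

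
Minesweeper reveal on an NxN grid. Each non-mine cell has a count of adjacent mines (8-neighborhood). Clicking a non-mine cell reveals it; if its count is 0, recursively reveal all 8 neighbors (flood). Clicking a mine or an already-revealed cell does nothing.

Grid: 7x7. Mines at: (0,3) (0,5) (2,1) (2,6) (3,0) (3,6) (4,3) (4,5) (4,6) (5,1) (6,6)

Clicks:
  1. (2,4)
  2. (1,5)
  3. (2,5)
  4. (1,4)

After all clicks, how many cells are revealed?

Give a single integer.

Click 1 (2,4) count=0: revealed 12 new [(1,2) (1,3) (1,4) (1,5) (2,2) (2,3) (2,4) (2,5) (3,2) (3,3) (3,4) (3,5)] -> total=12
Click 2 (1,5) count=2: revealed 0 new [(none)] -> total=12
Click 3 (2,5) count=2: revealed 0 new [(none)] -> total=12
Click 4 (1,4) count=2: revealed 0 new [(none)] -> total=12

Answer: 12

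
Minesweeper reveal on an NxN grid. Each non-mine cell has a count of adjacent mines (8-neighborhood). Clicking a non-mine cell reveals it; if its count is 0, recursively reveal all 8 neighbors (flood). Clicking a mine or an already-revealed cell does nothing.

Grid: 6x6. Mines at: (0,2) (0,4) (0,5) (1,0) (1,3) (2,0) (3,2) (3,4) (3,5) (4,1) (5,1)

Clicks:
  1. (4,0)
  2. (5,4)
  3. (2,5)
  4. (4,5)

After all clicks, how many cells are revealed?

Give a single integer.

Click 1 (4,0) count=2: revealed 1 new [(4,0)] -> total=1
Click 2 (5,4) count=0: revealed 8 new [(4,2) (4,3) (4,4) (4,5) (5,2) (5,3) (5,4) (5,5)] -> total=9
Click 3 (2,5) count=2: revealed 1 new [(2,5)] -> total=10
Click 4 (4,5) count=2: revealed 0 new [(none)] -> total=10

Answer: 10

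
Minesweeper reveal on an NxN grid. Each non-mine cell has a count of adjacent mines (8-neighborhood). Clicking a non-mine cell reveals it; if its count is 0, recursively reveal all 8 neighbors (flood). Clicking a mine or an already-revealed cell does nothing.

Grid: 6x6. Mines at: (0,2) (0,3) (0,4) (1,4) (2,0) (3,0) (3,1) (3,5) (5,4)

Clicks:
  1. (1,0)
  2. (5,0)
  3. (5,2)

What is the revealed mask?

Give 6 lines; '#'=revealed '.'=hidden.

Answer: ......
#.....
......
......
####..
####..

Derivation:
Click 1 (1,0) count=1: revealed 1 new [(1,0)] -> total=1
Click 2 (5,0) count=0: revealed 8 new [(4,0) (4,1) (4,2) (4,3) (5,0) (5,1) (5,2) (5,3)] -> total=9
Click 3 (5,2) count=0: revealed 0 new [(none)] -> total=9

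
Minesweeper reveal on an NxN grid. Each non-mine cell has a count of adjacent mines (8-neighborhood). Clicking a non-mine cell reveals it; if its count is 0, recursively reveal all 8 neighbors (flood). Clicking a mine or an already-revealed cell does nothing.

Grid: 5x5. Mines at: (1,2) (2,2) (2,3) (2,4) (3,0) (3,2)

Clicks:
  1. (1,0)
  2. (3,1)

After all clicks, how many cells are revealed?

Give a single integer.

Answer: 7

Derivation:
Click 1 (1,0) count=0: revealed 6 new [(0,0) (0,1) (1,0) (1,1) (2,0) (2,1)] -> total=6
Click 2 (3,1) count=3: revealed 1 new [(3,1)] -> total=7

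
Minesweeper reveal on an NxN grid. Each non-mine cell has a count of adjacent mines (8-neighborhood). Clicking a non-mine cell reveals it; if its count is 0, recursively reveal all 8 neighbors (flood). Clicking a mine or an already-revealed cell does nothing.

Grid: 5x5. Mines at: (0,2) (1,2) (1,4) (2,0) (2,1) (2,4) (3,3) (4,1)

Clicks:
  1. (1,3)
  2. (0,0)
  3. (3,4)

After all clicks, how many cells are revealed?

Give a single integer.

Answer: 6

Derivation:
Click 1 (1,3) count=4: revealed 1 new [(1,3)] -> total=1
Click 2 (0,0) count=0: revealed 4 new [(0,0) (0,1) (1,0) (1,1)] -> total=5
Click 3 (3,4) count=2: revealed 1 new [(3,4)] -> total=6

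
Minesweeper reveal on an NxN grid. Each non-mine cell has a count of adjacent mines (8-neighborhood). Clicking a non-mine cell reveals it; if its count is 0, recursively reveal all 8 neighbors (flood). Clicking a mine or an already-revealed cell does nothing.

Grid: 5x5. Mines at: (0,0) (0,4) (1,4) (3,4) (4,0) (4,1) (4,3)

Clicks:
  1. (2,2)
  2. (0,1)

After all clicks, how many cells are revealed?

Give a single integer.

Click 1 (2,2) count=0: revealed 15 new [(0,1) (0,2) (0,3) (1,0) (1,1) (1,2) (1,3) (2,0) (2,1) (2,2) (2,3) (3,0) (3,1) (3,2) (3,3)] -> total=15
Click 2 (0,1) count=1: revealed 0 new [(none)] -> total=15

Answer: 15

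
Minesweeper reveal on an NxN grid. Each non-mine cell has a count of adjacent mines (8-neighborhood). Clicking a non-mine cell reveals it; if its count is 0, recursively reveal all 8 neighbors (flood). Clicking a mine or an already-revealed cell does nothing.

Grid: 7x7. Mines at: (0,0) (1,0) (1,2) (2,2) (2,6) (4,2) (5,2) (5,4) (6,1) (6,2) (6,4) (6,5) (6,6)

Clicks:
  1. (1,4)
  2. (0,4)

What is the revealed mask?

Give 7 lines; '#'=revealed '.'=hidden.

Click 1 (1,4) count=0: revealed 17 new [(0,3) (0,4) (0,5) (0,6) (1,3) (1,4) (1,5) (1,6) (2,3) (2,4) (2,5) (3,3) (3,4) (3,5) (4,3) (4,4) (4,5)] -> total=17
Click 2 (0,4) count=0: revealed 0 new [(none)] -> total=17

Answer: ...####
...####
...###.
...###.
...###.
.......
.......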